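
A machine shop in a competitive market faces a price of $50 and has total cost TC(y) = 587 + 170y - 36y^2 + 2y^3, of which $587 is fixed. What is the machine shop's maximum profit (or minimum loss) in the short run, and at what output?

AVC = 170 - 36y + 2y^2 has its minimum $8 at y = 9; price $50 clears that bar, so the firm operates.
With MC = 170 - 72y + 6y^2, P = MC on the upward-sloping part at y* = 10.
TR = 50·10 = 500. TC = 587 + 100 = 687. Profit = 500 − 687 = -$187.
That loss of $187 beats the $587 the firm would lose by shutting down; producing recovers $400 of fixed cost.

Profit = -$187 at y = 10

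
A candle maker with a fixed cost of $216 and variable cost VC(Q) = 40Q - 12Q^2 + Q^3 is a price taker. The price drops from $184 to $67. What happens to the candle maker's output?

Output falls from 12 to 9

AVC = 40 - 12Q + Q^2, minimized at Q = 6 where min AVC = $4. MC = 40 - 24Q + 3Q^2.
At P = $184 ≥ min AVC, set P = MC on the rising branch: Q = 12.
At P = $67 ≥ min AVC, set P = MC: Q = 9. The firm stays open but cuts output.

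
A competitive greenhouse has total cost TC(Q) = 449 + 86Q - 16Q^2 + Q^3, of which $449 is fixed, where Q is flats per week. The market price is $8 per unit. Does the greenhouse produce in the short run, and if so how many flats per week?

Strip out fixed cost: VC = 86Q - 16Q^2 + Q^3. Then AVC = 86 - 16Q + Q^2 and MC = 86 - 32Q + 3Q^2.
AVC hits its minimum where MC = AVC, at Q = 8, giving min AVC = 86 - 16·8 + 8^2 = $22.
P = $8 lies below min AVC = $22; no output level covers variable cost.
Best response: produce nothing and absorb the $449 fixed cost.

Shut down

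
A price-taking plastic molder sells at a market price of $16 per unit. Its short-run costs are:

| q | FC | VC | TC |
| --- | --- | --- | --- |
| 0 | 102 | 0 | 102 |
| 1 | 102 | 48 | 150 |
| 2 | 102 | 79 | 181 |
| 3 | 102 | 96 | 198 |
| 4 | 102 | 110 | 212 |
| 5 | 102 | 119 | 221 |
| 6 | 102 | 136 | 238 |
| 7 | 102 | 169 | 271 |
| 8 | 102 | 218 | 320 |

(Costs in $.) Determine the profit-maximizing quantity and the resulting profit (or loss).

q = 0 (shut down); profit = -$102

Profit at each row (π = 16q − TC): q=0: -102; q=1: -134; q=2: -149; q=3: -150; q=4: -148; q=5: -141; q=6: -142; q=7: -159; q=8: -192.
Profit is highest at q = 0. Equivalently, the lowest AVC in the table is 136/6 ≈ $22.67 at q = 6, and P = $16 falls below it — price never covers variable cost, so the firm shuts down and loses only its fixed cost.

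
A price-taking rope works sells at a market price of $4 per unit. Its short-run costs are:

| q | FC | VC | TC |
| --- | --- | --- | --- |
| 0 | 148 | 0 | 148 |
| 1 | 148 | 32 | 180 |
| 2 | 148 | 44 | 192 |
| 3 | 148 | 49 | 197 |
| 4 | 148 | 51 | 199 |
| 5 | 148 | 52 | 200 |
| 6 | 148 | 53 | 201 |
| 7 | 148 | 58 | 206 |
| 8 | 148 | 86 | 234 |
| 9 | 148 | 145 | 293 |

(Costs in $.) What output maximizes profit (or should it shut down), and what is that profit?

q = 0 (shut down); profit = -$148

Profit at each row (π = 4q − TC): q=0: -148; q=1: -176; q=2: -184; q=3: -185; q=4: -183; q=5: -180; q=6: -177; q=7: -178; q=8: -202; q=9: -257.
Profit is highest at q = 0. Equivalently, the lowest AVC in the table is 58/7 ≈ $8.29 at q = 7, and P = $4 falls below it — price never covers variable cost, so the firm shuts down and loses only its fixed cost.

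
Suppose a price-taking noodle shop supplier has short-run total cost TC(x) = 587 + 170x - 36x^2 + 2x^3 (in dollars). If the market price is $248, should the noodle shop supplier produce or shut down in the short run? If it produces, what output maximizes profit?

From TC, MC = TC'(x) = 170 - 72x + 6x^2 and AVC = VC/x = 170 - 36x + 2x^2.
The AVC parabola has its vertex at x = 36/4 = 9, where AVC = 170 - 36·9 + 2·9^2 = $8.
Since P = $248 ≥ min AVC = $8, price covers variable cost and the firm should produce.
P = MC gives -78 - 72x + 6x^2 = 0, with roots -1 and 13. Take the larger (rising MC): x* = 13.
Check: AVC at x = 13 is $40 ≤ P, so revenue covers variable cost.
Profit = P·x − TC = 248·13 − 1107 = $2117.

Produce at x = 13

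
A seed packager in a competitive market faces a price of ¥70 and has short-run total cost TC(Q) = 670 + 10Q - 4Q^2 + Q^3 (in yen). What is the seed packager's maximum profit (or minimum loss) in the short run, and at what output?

Profit = -¥382 at Q = 6

AVC = 10 - 4Q + Q^2 has its minimum ¥6 at Q = 2; price ¥70 clears that bar, so the firm operates.
MC = 10 - 8Q + 3Q^2. Setting P = MC and taking the root on the rising branch gives Q* = 6.
TR = 70·6 = 420. TC = 670 + 132 = 802. Profit = 420 − 802 = -¥382.
That loss of ¥382 beats the ¥670 the firm would lose by shutting down; producing recovers ¥288 of fixed cost.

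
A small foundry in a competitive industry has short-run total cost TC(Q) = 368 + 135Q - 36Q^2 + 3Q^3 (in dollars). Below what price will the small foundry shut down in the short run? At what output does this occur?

The firm shuts down when price falls below the minimum of average variable cost. AVC = VC/Q = 135 - 36Q + 3Q^2.
dAVC/dQ = -36 + 6Q = 0 gives Q = 6. min AVC = 135 - 36·6 + 3·6^2 = 27.
So the shutdown price is $27.

$27 per unit, at Q = 6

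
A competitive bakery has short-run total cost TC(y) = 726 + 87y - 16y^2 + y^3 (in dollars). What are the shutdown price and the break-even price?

AVC = 87 - 16y + y^2; minimized at y = 8, giving min AVC = $23. That is the shutdown price.
ATC = 726/y + 87 - 16y + y^2. Setting dATC/dy = −726/y^2 − 16 + 2y = 0 gives y = 11 (since 2·11^3 − 16·11^2 = 726).
min ATC = 726/11 + 87 − 16·11 + 11^2 = $98. That is the break-even price.
For $23 ≤ P < $98 the firm produces at a loss; below $23 it shuts down.

Shutdown price = $23; break-even price = $98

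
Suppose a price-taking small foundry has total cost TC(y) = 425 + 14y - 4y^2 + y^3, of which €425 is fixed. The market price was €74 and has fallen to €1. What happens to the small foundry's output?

Output falls from 6 to 0 (the firm shuts down)

AVC = 14 - 4y + y^2, minimized at y = 2 where min AVC = €10. MC = 14 - 8y + 3y^2.
With P = €74 above the shutdown price, P = MC gives y = 6.
At P = €1 < min AVC = €10, price no longer covers variable cost at any output, so the firm shuts down: y = 0.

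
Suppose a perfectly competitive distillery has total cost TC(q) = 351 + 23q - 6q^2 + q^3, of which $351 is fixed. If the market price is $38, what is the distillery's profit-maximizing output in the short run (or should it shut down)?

Produce at q = 5

Variable cost is VC = 23q - 6q^2 + q^3, so AVC = VC/q = 23 - 6q + q^2 and MC = dTC/dq = 23 - 12q + 3q^2.
AVC is minimized where dAVC/dq = -6 + 2q = 0, at q = 3; min AVC = 23 - 6·3 + 3^2 = $14.
Since P = $38 ≥ min AVC = $14, price covers variable cost and the firm should produce.
Set P = MC: 38 = 23 - 12q + 3q^2 → -15 - 12q + 3q^2 = 0. The roots are q = -1 and q = 5; the profit-maximizing output is on the rising part of MC, so q* = 5.
Check: AVC at q = 5 is $18 ≤ P, so revenue covers variable cost.
Profit = P·q − TC = 38·5 − 441 = -$251, a loss, but smaller than the $351 fixed cost the firm would lose by shutting down.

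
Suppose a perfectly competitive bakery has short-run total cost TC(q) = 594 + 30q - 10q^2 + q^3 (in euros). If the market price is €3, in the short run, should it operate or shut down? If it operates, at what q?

Strip out fixed cost: VC = 30q - 10q^2 + q^3. Then AVC = 30 - 10q + q^2 and MC = 30 - 20q + 3q^2.
AVC is minimized where dAVC/dq = -10 + 2q = 0, at q = 5; min AVC = 30 - 10·5 + 5^2 = €5.
P = €3 lies below min AVC = €5; no output level covers variable cost.
Best response: produce nothing and absorb the €594 fixed cost.

Shut down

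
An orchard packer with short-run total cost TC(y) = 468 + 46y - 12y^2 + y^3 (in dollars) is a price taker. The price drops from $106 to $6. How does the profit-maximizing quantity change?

AVC = 46 - 12y + y^2, minimized at y = 6 where min AVC = $10. MC = 46 - 24y + 3y^2.
With P = $106 above the shutdown price, P = MC gives y = 10.
At P = $6 < min AVC = $10, price no longer covers variable cost at any output, so the firm shuts down: y = 0.

Output falls from 10 to 0 (the firm shuts down)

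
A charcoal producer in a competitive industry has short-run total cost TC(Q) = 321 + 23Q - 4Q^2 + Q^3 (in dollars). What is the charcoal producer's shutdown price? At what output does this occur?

The shutdown price is the minimum of AVC. VC = 23Q - 4Q^2 + Q^3, so AVC = 23 - 4Q + Q^2.
dAVC/dQ = -4 + 2Q = 0 gives Q = 2. min AVC = 23 - 4·2 + 2^2 = 19.
For P < $19 the firm produces nothing.

$19 per unit, at Q = 2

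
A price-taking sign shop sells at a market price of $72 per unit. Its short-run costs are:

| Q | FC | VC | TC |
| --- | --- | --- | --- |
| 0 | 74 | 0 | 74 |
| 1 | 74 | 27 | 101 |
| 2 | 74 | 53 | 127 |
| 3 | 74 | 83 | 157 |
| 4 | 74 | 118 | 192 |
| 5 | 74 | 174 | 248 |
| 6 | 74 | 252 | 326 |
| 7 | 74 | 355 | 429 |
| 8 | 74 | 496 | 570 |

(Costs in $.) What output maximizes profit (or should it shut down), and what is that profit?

Q = 5; profit = $112

Compute π = P·Q − TC at each output: Q=0: -74; Q=1: -29; Q=2: 17; Q=3: 59; Q=4: 96; Q=5: 112; Q=6: 106; Q=7: 75; Q=8: 6.
Profit is maximized at Q = 5. AVC there is 174/5 = $34.80 ≤ P, so producing beats shutting down (which would give -$74).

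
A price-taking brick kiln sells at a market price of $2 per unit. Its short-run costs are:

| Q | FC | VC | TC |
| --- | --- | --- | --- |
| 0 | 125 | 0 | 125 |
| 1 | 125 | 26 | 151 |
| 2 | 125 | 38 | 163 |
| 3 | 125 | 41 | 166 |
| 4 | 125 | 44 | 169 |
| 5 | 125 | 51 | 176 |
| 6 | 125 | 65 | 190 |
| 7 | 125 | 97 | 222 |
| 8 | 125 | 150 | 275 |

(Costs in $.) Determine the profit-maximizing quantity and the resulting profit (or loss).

Tabulate TR − TC: Q=0: -125; Q=1: -149; Q=2: -159; Q=3: -160; Q=4: -161; Q=5: -166; Q=6: -178; Q=7: -208; Q=8: -259.
Profit is highest at Q = 0. Equivalently, the lowest AVC in the table is 51/5 ≈ $10.20 at Q = 5, and P = $2 falls below it — price never covers variable cost, so the firm shuts down and loses only its fixed cost.

Q = 0 (shut down); profit = -$125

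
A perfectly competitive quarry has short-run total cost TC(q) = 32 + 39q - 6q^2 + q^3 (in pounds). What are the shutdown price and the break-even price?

AVC = 39 - 6q + q^2; minimized at q = 3, giving min AVC = £30. That is the shutdown price.
ATC = 32/q + 39 - 6q + q^2. Setting dATC/dq = −32/q^2 − 6 + 2q = 0 gives q = 4 (since 2·4^3 − 6·4^2 = 32).
min ATC = 32/4 + 39 − 6·4 + 4^2 = £39. That is the break-even price.
Between these two prices the firm operates at a loss; above £39 it earns a profit.

Shutdown price = £30; break-even price = £39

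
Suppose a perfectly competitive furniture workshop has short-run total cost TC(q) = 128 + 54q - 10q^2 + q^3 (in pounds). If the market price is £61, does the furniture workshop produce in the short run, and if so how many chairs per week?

Variable cost is VC = 54q - 10q^2 + q^3, so AVC = VC/q = 54 - 10q + q^2 and MC = dTC/dq = 54 - 20q + 3q^2.
AVC is minimized where dAVC/dq = -10 + 2q = 0, at q = 5; min AVC = 54 - 10·5 + 5^2 = £29.
Because £61 ≥ £29, revenue can cover variable cost; the firm operates.
Solving P = MC: -7 - 20q + 3q^2 = 0 ⇒ q = -1/3 or 7. On the upward-sloping branch, q* = 7.
Check: AVC at q = 7 is £33 ≤ P, so revenue covers variable cost.
Profit = P·q − TC = 61·7 − 359 = £68.

Produce at q = 7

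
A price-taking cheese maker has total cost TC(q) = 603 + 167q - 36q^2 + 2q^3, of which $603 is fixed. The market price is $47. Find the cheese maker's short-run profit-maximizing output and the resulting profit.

Profit = -$203 at q = 10

AVC = 167 - 36q + 2q^2; min AVC = $5 at q = 9. Since P = $47 ≥ min AVC, the firm produces.
With MC = 167 - 72q + 6q^2, P = MC on the upward-sloping part at q* = 10.
TR = 47·10 = 470. TC = 603 + 70 = 673. Profit = 470 − 673 = -$203.
That loss of $203 beats the $603 the firm would lose by shutting down; producing recovers $400 of fixed cost.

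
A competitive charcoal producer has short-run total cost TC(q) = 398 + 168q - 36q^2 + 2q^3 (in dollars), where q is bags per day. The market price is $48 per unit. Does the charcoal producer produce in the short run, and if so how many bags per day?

Produce at q = 10

Variable cost is VC = 168q - 36q^2 + 2q^3, so AVC = VC/q = 168 - 36q + 2q^2 and MC = dTC/dq = 168 - 72q + 6q^2.
The AVC parabola has its vertex at q = 36/4 = 9, where AVC = 168 - 36·9 + 2·9^2 = $6.
Because $48 ≥ $6, revenue can cover variable cost; the firm operates.
Set P = MC: 48 = 168 - 72q + 6q^2 → 120 - 72q + 6q^2 = 0. The roots are q = 2 and q = 10; the profit-maximizing output is on the rising part of MC, so q* = 10.
Check: AVC at q = 10 is $8 ≤ P, so revenue covers variable cost.
Profit = P·q − TC = 48·10 − 478 = $2.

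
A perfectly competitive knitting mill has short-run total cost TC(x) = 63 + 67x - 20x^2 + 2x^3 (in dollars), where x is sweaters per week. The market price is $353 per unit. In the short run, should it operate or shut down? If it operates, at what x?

Produce at x = 11

From TC, MC = TC'(x) = 67 - 40x + 6x^2 and AVC = VC/x = 67 - 20x + 2x^2.
The AVC parabola has its vertex at x = 20/4 = 5, where AVC = 67 - 20·5 + 2·5^2 = $17.
Since P = $353 ≥ min AVC = $17, price covers variable cost and the firm should produce.
P = MC gives -286 - 40x + 6x^2 = 0, with roots -13/3 and 11. Take the larger (rising MC): x* = 11.
Check: AVC at x = 11 is $89 ≤ P, so revenue covers variable cost.
Profit = P·x − TC = 353·11 − 1042 = $2841.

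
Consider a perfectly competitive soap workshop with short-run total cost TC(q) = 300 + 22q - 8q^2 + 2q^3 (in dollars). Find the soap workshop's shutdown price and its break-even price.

Shutdown price = $14; break-even price = $92

Shutdown price = min AVC. AVC = 22 - 8q + 2q^2, with vertex at q = 2 and minimum $14.
ATC = 300/q + 22 - 8q + 2q^2. Setting dATC/dq = −300/q^2 − 8 + 4q = 0 gives q = 5 (since 4·5^3 − 8·5^2 = 300).
min ATC = 300/5 + 22 − 8·5 + 2·5^2 = $92. That is the break-even price.
For $14 ≤ P < $92 the firm produces at a loss; below $14 it shuts down.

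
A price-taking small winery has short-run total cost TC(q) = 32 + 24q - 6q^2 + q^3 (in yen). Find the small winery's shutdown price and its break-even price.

Shutdown price = ¥15; break-even price = ¥24

Shutdown price = min AVC. AVC = 24 - 6q + q^2, with vertex at q = 3 and minimum ¥15.
ATC = 32/q + 24 - 6q + q^2. Setting dATC/dq = −32/q^2 − 6 + 2q = 0 gives q = 4 (since 2·4^3 − 6·4^2 = 32).
min ATC = 32/4 + 24 − 6·4 + 4^2 = ¥24. That is the break-even price.
For ¥15 ≤ P < ¥24 the firm produces at a loss; below ¥15 it shuts down.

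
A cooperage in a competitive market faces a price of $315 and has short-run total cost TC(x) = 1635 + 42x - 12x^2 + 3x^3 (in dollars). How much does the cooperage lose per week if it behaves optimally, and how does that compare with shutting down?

Profit = -$165 at x = 7

AVC = 42 - 12x + 3x^2; min AVC = $30 at x = 2. Since P = $315 ≥ min AVC, the firm produces.
With MC = 42 - 24x + 9x^2, P = MC on the upward-sloping part at x* = 7.
TR = 315·7 = 2205. TC = 1635 + 735 = 2370. Profit = 2205 − 2370 = -$165.
By producing, the firm covers all variable cost plus $1470 of fixed cost; shutting down would lose the full $1635.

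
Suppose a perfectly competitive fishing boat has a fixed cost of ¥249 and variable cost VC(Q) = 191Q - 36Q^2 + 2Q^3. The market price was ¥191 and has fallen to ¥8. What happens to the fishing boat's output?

MC = 191 - 72Q + 6Q^2; the shutdown threshold is min AVC = ¥29 (at Q = 9).
With P = ¥191 above the shutdown price, P = MC gives Q = 12.
At P = ¥8 < min AVC = ¥29, price no longer covers variable cost at any output, so the firm shuts down: Q = 0.

Output falls from 12 to 0 (the firm shuts down)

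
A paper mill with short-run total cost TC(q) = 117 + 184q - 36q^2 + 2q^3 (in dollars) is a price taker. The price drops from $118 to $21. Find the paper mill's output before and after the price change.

Output falls from 11 to 0 (the firm shuts down)

MC = 184 - 72q + 6q^2; the shutdown threshold is min AVC = $22 (at q = 9).
At P = $118 ≥ min AVC, set P = MC on the rising branch: q = 11.
At P = $21 < min AVC = $22, price no longer covers variable cost at any output, so the firm shuts down: q = 0.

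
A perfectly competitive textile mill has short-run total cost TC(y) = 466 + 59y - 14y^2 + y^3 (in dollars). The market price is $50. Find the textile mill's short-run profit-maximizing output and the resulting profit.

AVC = 59 - 14y + y^2; min AVC = $10 at y = 7. Since P = $50 ≥ min AVC, the firm produces.
With MC = 59 - 28y + 3y^2, P = MC on the upward-sloping part at y* = 9.
TR = 50·9 = 450. TC = 466 + 126 = 592. Profit = 450 − 592 = -$142.
Shutting down would mean losing the fixed cost of $466, so operating at a loss of $142 is better by $324.

Profit = -$142 at y = 9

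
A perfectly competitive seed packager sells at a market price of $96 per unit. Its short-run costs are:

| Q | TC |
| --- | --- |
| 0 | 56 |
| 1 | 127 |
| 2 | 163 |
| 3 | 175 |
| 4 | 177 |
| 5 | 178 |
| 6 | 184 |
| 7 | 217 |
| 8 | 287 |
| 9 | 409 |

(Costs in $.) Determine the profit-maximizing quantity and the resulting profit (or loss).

Q = 8; profit = $481

Tabulate TR − TC: Q=0: -56; Q=1: -31; Q=2: 29; Q=3: 113; Q=4: 207; Q=5: 302; Q=6: 392; Q=7: 455; Q=8: 481; Q=9: 455.
Profit is maximized at Q = 8. AVC there is 231/8 = $28.88 ≤ P, so producing beats shutting down (which would give -$56).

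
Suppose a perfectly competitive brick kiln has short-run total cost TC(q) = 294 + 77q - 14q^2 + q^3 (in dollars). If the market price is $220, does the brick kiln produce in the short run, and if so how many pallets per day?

From TC, MC = TC'(q) = 77 - 28q + 3q^2 and AVC = VC/q = 77 - 14q + q^2.
The AVC parabola has its vertex at q = 14/2 = 7, where AVC = 77 - 14·7 + 7^2 = $28.
Because $220 ≥ $28, revenue can cover variable cost; the firm operates.
Set P = MC: 220 = 77 - 28q + 3q^2 → -143 - 28q + 3q^2 = 0. The roots are q = -11/3 and q = 13; the profit-maximizing output is on the rising part of MC, so q* = 13.
Check: AVC at q = 13 is $64 ≤ P, so revenue covers variable cost.
Profit = P·q − TC = 220·13 − 1126 = $1734.

Produce at q = 13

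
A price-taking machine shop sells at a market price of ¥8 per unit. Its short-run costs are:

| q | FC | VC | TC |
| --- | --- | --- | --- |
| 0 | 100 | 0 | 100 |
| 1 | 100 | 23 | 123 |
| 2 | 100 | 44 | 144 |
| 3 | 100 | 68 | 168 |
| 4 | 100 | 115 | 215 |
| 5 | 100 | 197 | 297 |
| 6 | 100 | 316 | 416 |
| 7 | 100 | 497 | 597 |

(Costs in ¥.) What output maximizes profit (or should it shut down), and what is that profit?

Profit at each row (π = 8q − TC): q=0: -100; q=1: -115; q=2: -128; q=3: -144; q=4: -183; q=5: -257; q=6: -368; q=7: -541.
Profit is highest at q = 0. Equivalently, the lowest AVC in the table is 44/2 ≈ ¥22 at q = 2, and P = ¥8 falls below it — price never covers variable cost, so the firm shuts down and loses only its fixed cost.

q = 0 (shut down); profit = -¥100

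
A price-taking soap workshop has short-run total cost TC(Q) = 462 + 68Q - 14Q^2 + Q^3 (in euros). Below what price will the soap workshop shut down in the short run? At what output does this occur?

The firm shuts down when price falls below the minimum of average variable cost. AVC = VC/Q = 68 - 14Q + Q^2.
At the minimum of AVC, MC = AVC. MC = 68 - 28Q + 3Q^2; setting MC = AVC gives 2Q^2 - 14Q = 0, so Q = 7. min AVC = 19.
So the shutdown price is €19.

€19 per unit, at Q = 7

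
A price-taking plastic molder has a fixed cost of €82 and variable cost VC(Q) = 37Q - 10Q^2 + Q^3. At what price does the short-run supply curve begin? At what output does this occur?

The firm shuts down when price falls below the minimum of average variable cost. AVC = VC/Q = 37 - 10Q + Q^2.
dAVC/dQ = -10 + 2Q = 0 gives Q = 5. min AVC = 37 - 10·5 + 5^2 = 12.
So the shutdown price is €12.

€12 per unit, at Q = 5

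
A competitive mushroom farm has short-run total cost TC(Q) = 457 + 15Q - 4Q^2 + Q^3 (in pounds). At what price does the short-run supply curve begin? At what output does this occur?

The shutdown price is the minimum of AVC. VC = 15Q - 4Q^2 + Q^3, so AVC = 15 - 4Q + Q^2.
At the minimum of AVC, MC = AVC. MC = 15 - 8Q + 3Q^2; setting MC = AVC gives 2Q^2 - 4Q = 0, so Q = 2. min AVC = 11.
For P < £11 the firm produces nothing.

£11 per unit, at Q = 2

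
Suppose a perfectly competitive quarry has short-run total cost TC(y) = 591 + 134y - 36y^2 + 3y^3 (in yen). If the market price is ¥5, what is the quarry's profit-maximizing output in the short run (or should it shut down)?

Strip out fixed cost: VC = 134y - 36y^2 + 3y^3. Then AVC = 134 - 36y + 3y^2 and MC = 134 - 72y + 9y^2.
AVC is minimized where dAVC/dy = -36 + 6y = 0, at y = 6; min AVC = 134 - 36·6 + 3·6^2 = ¥26.
Since P = ¥5 < min AVC = ¥26, price fails to cover variable cost at any output.
The firm minimizes its loss by shutting down and losing only its fixed cost of ¥591.

Shut down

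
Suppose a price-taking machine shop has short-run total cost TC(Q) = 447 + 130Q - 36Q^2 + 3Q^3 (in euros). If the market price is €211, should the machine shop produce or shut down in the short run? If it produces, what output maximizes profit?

Strip out fixed cost: VC = 130Q - 36Q^2 + 3Q^3. Then AVC = 130 - 36Q + 3Q^2 and MC = 130 - 72Q + 9Q^2.
AVC hits its minimum where MC = AVC, at Q = 6, giving min AVC = 130 - 36·6 + 3·6^2 = €22.
Since P = €211 ≥ min AVC = €22, price covers variable cost and the firm should produce.
Solving P = MC: -81 - 72Q + 9Q^2 = 0 ⇒ Q = -1 or 9. On the upward-sloping branch, Q* = 9.
Check: AVC at Q = 9 is €49 ≤ P, so revenue covers variable cost.
Profit = P·Q − TC = 211·9 − 888 = €1011.

Produce at Q = 9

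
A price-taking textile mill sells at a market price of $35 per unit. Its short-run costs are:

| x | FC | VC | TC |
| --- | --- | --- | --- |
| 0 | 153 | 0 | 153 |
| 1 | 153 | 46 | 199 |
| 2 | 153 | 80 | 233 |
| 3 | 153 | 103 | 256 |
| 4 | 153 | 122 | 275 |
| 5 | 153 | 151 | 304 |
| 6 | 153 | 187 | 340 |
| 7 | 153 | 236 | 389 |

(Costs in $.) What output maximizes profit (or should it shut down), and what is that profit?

Compute π = P·x − TC at each output: x=0: -153; x=1: -164; x=2: -163; x=3: -151; x=4: -135; x=5: -129; x=6: -130; x=7: -144.
Profit is maximized at x = 5. AVC there is 151/5 = $30.20 ≤ P, so producing beats shutting down (which would give -$153).

x = 5; profit = -$129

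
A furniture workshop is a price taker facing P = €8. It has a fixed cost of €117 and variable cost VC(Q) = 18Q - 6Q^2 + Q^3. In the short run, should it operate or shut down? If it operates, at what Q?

From TC, MC = TC'(Q) = 18 - 12Q + 3Q^2 and AVC = VC/Q = 18 - 6Q + Q^2.
AVC is minimized where dAVC/dQ = -6 + 2Q = 0, at Q = 3; min AVC = 18 - 6·3 + 3^2 = €9.
With P < min AVC (€8 < €9), every unit sold adds to the loss.
Shutting down limits the loss to fixed cost, €117.

Shut down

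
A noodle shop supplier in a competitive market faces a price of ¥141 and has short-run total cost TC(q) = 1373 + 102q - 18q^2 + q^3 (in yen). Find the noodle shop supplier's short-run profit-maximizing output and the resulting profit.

AVC = 102 - 18q + q^2 has its minimum ¥21 at q = 9; price ¥141 clears that bar, so the firm operates.
With MC = 102 - 36q + 3q^2, P = MC on the upward-sloping part at q* = 13.
TR = 141·13 = 1833. TC = 1373 + 481 = 1854. Profit = 1833 − 1854 = -¥21.
By producing, the firm covers all variable cost plus ¥1352 of fixed cost; shutting down would lose the full ¥1373.

Profit = -¥21 at q = 13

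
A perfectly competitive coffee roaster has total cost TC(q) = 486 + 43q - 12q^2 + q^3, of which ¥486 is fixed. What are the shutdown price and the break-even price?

AVC = 43 - 12q + q^2; minimized at q = 6, giving min AVC = ¥7. That is the shutdown price.
ATC = 486/q + 43 - 12q + q^2. Setting dATC/dq = −486/q^2 − 12 + 2q = 0 gives q = 9 (since 2·9^3 − 12·9^2 = 486).
min ATC = 486/9 + 43 − 12·9 + 9^2 = ¥70. That is the break-even price.
For ¥7 ≤ P < ¥70 the firm produces at a loss; below ¥7 it shuts down.

Shutdown price = ¥7; break-even price = ¥70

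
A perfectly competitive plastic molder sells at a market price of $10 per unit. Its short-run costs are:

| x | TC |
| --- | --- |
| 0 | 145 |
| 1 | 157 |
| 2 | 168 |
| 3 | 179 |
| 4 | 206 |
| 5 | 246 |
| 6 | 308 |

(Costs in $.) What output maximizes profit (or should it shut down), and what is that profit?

Tabulate TR − TC: x=0: -145; x=1: -147; x=2: -148; x=3: -149; x=4: -166; x=5: -196; x=6: -248.
Profit is highest at x = 0. Equivalently, the lowest AVC in the table is 34/3 ≈ $11.33 at x = 3, and P = $10 falls below it — price never covers variable cost, so the firm shuts down and loses only its fixed cost.

x = 0 (shut down); profit = -$145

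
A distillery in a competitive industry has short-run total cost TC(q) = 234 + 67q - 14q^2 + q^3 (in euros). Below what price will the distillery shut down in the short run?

Short-run supply begins at min AVC. From VC = 67q - 14q^2 + q^3, AVC = 67 - 14q + q^2.
dAVC/dq = -14 + 2q = 0 gives q = 7. min AVC = 67 - 14·7 + 7^2 = 18.
The firm shuts down for any P below €18.

€18 per unit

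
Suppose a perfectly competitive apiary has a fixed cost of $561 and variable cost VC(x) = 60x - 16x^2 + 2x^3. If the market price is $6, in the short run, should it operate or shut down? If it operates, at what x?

Strip out fixed cost: VC = 60x - 16x^2 + 2x^3. Then AVC = 60 - 16x + 2x^2 and MC = 60 - 32x + 6x^2.
AVC hits its minimum where MC = AVC, at x = 4, giving min AVC = 60 - 16·4 + 2·4^2 = $28.
With P < min AVC ($6 < $28), every unit sold adds to the loss.
Best response: produce nothing and absorb the $561 fixed cost.

Shut down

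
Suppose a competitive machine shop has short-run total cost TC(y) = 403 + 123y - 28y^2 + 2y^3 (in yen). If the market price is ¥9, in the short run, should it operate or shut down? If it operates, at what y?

Shut down

Strip out fixed cost: VC = 123y - 28y^2 + 2y^3. Then AVC = 123 - 28y + 2y^2 and MC = 123 - 56y + 6y^2.
The AVC parabola has its vertex at y = 28/4 = 7, where AVC = 123 - 28·7 + 2·7^2 = ¥25.
Since P = ¥9 < min AVC = ¥25, price fails to cover variable cost at any output.
Shutting down limits the loss to fixed cost, ¥403.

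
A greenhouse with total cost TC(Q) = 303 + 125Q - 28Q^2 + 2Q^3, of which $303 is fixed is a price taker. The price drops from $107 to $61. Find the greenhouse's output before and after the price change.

MC = 125 - 56Q + 6Q^2; the shutdown threshold is min AVC = $27 (at Q = 7).
At P = $107 ≥ min AVC, set P = MC on the rising branch: Q = 9.
At P = $61 ≥ min AVC, set P = MC: Q = 8. The firm stays open but cuts output.

Output falls from 9 to 8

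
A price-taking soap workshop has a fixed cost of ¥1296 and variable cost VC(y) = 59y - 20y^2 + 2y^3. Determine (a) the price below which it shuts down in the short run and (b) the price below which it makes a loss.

Shutdown price = ¥9; break-even price = ¥185

Shutdown price = min AVC. AVC = 59 - 20y + 2y^2, with vertex at y = 5 and minimum ¥9.
ATC = 1296/y + 59 - 20y + 2y^2. Setting dATC/dy = −1296/y^2 − 20 + 4y = 0 gives y = 9 (since 4·9^3 − 20·9^2 = 1296).
min ATC = 1296/9 + 59 − 20·9 + 2·9^2 = ¥185. That is the break-even price.
For ¥9 ≤ P < ¥185 the firm produces at a loss; below ¥9 it shuts down.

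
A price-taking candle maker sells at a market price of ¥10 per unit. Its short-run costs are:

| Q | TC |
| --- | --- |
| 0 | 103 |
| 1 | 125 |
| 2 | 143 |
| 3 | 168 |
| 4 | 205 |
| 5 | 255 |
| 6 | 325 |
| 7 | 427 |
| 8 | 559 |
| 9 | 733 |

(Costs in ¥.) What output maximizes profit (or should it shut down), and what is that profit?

Q = 0 (shut down); profit = -¥103

Profit at each row (π = 10Q − TC): Q=0: -103; Q=1: -115; Q=2: -123; Q=3: -138; Q=4: -165; Q=5: -205; Q=6: -265; Q=7: -357; Q=8: -479; Q=9: -643.
Profit is highest at Q = 0. Equivalently, the lowest AVC in the table is 40/2 ≈ ¥20 at Q = 2, and P = ¥10 falls below it — price never covers variable cost, so the firm shuts down and loses only its fixed cost.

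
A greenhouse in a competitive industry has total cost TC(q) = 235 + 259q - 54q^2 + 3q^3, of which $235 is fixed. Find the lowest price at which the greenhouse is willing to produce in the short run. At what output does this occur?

Short-run supply begins at min AVC. From VC = 259q - 54q^2 + 3q^3, AVC = 259 - 54q + 3q^2.
At the minimum of AVC, MC = AVC. MC = 259 - 108q + 9q^2; setting MC = AVC gives 6q^2 - 54q = 0, so q = 9. min AVC = 16.
For P < $16 the firm produces nothing.

$16 per unit, at q = 9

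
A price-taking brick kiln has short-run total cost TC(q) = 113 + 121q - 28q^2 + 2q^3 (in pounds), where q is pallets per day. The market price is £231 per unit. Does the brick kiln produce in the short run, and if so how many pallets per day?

Strip out fixed cost: VC = 121q - 28q^2 + 2q^3. Then AVC = 121 - 28q + 2q^2 and MC = 121 - 56q + 6q^2.
AVC hits its minimum where MC = AVC, at q = 7, giving min AVC = 121 - 28·7 + 2·7^2 = £23.
Since P = £231 ≥ min AVC = £23, price covers variable cost and the firm should produce.
Solving P = MC: -110 - 56q + 6q^2 = 0 ⇒ q = -5/3 or 11. On the upward-sloping branch, q* = 11.
Check: AVC at q = 11 is £55 ≤ P, so revenue covers variable cost.
Profit = P·q − TC = 231·11 − 718 = £1823.

Produce at q = 11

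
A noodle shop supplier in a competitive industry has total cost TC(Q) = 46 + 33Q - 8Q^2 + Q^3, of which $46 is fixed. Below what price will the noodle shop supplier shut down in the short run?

The shutdown price is the minimum of AVC. VC = 33Q - 8Q^2 + Q^3, so AVC = 33 - 8Q + Q^2.
At the minimum of AVC, MC = AVC. MC = 33 - 16Q + 3Q^2; setting MC = AVC gives 2Q^2 - 8Q = 0, so Q = 4. min AVC = 17.
The firm shuts down for any P below $17.

$17 per unit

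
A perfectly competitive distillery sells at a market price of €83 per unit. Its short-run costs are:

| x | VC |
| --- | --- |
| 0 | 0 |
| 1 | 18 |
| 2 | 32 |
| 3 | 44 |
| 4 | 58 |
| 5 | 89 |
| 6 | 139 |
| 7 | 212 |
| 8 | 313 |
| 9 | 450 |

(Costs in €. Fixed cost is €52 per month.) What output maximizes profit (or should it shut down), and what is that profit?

x = 7; profit = €317

Compute π = P·x − TC at each output: x=0: -52; x=1: 13; x=2: 82; x=3: 153; x=4: 222; x=5: 274; x=6: 307; x=7: 317; x=8: 299; x=9: 245.
Profit is maximized at x = 7. AVC there is 212/7 = €30.29 ≤ P, so producing beats shutting down (which would give -€52).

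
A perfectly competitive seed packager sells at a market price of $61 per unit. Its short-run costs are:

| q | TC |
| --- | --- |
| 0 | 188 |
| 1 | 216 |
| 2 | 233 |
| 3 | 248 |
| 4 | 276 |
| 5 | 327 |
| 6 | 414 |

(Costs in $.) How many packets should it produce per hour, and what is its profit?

q = 5; profit = -$22

Tabulate TR − TC: q=0: -188; q=1: -155; q=2: -111; q=3: -65; q=4: -32; q=5: -22; q=6: -48.
Profit is maximized at q = 5. AVC there is 139/5 = $27.80 ≤ P, so producing beats shutting down (which would give -$188).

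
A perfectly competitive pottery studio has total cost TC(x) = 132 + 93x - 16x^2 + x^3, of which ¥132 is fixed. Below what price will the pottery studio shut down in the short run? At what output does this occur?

¥29 per unit, at x = 8

The firm shuts down when price falls below the minimum of average variable cost. AVC = VC/x = 93 - 16x + x^2.
At the minimum of AVC, MC = AVC. MC = 93 - 32x + 3x^2; setting MC = AVC gives 2x^2 - 16x = 0, so x = 8. min AVC = 29.
So the shutdown price is ¥29.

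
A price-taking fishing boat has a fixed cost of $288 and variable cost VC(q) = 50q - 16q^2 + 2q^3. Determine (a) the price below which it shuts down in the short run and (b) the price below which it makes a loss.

Shutdown price = $18; break-even price = $74

AVC = 50 - 16q + 2q^2; minimized at q = 4, giving min AVC = $18. That is the shutdown price.
ATC = 288/q + 50 - 16q + 2q^2. Setting dATC/dq = −288/q^2 − 16 + 4q = 0 gives q = 6 (since 4·6^3 − 16·6^2 = 288).
min ATC = 288/6 + 50 − 16·6 + 2·6^2 = $74. That is the break-even price.
For $18 ≤ P < $74 the firm produces at a loss; below $18 it shuts down.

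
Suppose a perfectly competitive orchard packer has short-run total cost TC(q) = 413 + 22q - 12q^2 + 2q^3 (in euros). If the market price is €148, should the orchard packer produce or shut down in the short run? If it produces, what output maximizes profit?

From TC, MC = TC'(q) = 22 - 24q + 6q^2 and AVC = VC/q = 22 - 12q + 2q^2.
AVC is minimized where dAVC/dq = -12 + 4q = 0, at q = 3; min AVC = 22 - 12·3 + 2·3^2 = €4.
Since P = €148 ≥ min AVC = €4, price covers variable cost and the firm should produce.
Solving P = MC: -126 - 24q + 6q^2 = 0 ⇒ q = -3 or 7. On the upward-sloping branch, q* = 7.
Check: AVC at q = 7 is €36 ≤ P, so revenue covers variable cost.
Profit = P·q − TC = 148·7 − 665 = €371.

Produce at q = 7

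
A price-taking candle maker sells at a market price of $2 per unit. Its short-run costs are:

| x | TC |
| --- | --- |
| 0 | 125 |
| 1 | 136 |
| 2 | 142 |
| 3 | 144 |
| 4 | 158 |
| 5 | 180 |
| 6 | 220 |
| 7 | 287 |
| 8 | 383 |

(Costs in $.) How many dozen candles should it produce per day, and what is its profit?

x = 0 (shut down); profit = -$125

Tabulate TR − TC: x=0: -125; x=1: -134; x=2: -138; x=3: -138; x=4: -150; x=5: -170; x=6: -208; x=7: -273; x=8: -367.
Profit is highest at x = 0. Equivalently, the lowest AVC in the table is 19/3 ≈ $6.33 at x = 3, and P = $2 falls below it — price never covers variable cost, so the firm shuts down and loses only its fixed cost.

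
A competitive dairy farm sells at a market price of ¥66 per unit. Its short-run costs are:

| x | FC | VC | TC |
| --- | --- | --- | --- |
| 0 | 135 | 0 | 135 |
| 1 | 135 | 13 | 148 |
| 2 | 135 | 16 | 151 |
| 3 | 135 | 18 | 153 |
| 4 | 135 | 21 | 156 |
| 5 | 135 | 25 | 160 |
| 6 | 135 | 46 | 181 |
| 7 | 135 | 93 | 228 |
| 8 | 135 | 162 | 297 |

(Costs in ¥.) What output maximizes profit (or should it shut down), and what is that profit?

x = 7; profit = ¥234

Profit at each row (π = 66x − TC): x=0: -135; x=1: -82; x=2: -19; x=3: 45; x=4: 108; x=5: 170; x=6: 215; x=7: 234; x=8: 231.
Profit is maximized at x = 7. AVC there is 93/7 = ¥13.29 ≤ P, so producing beats shutting down (which would give -¥135).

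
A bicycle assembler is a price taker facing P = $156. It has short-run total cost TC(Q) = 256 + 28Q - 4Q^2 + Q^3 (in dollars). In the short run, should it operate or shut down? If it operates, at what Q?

Strip out fixed cost: VC = 28Q - 4Q^2 + Q^3. Then AVC = 28 - 4Q + Q^2 and MC = 28 - 8Q + 3Q^2.
AVC hits its minimum where MC = AVC, at Q = 2, giving min AVC = 28 - 4·2 + 2^2 = $24.
Because $156 ≥ $24, revenue can cover variable cost; the firm operates.
Solving P = MC: -128 - 8Q + 3Q^2 = 0 ⇒ Q = -16/3 or 8. On the upward-sloping branch, Q* = 8.
Check: AVC at Q = 8 is $60 ≤ P, so revenue covers variable cost.
Profit = P·Q − TC = 156·8 − 736 = $512.

Produce at Q = 8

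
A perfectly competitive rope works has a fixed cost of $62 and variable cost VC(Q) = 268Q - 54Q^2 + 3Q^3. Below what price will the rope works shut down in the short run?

The shutdown price is the minimum of AVC. VC = 268Q - 54Q^2 + 3Q^3, so AVC = 268 - 54Q + 3Q^2.
At the minimum of AVC, MC = AVC. MC = 268 - 108Q + 9Q^2; setting MC = AVC gives 6Q^2 - 54Q = 0, so Q = 9. min AVC = 25.
For P < $25 the firm produces nothing.

$25 per unit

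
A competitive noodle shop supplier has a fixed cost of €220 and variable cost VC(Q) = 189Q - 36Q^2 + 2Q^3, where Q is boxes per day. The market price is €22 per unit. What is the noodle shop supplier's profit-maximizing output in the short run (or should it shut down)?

From TC, MC = TC'(Q) = 189 - 72Q + 6Q^2 and AVC = VC/Q = 189 - 36Q + 2Q^2.
The AVC parabola has its vertex at Q = 36/4 = 9, where AVC = 189 - 36·9 + 2·9^2 = €27.
Since P = €22 < min AVC = €27, price fails to cover variable cost at any output.
Shutting down limits the loss to fixed cost, €220.

Shut down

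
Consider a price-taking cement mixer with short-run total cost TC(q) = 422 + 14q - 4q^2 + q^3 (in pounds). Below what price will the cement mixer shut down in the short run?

Short-run supply begins at min AVC. From VC = 14q - 4q^2 + q^3, AVC = 14 - 4q + q^2.
At the minimum of AVC, MC = AVC. MC = 14 - 8q + 3q^2; setting MC = AVC gives 2q^2 - 4q = 0, so q = 2. min AVC = 10.
For P < £10 the firm produces nothing.

£10 per unit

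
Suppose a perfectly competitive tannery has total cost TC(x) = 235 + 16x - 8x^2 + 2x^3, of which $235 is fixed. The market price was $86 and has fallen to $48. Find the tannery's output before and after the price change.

MC = 16 - 16x + 6x^2; the shutdown threshold is min AVC = $8 (at x = 2).
With P = $86 above the shutdown price, P = MC gives x = 5.
At P = $48 ≥ min AVC, set P = MC: x = 4. The firm stays open but cuts output.

Output falls from 5 to 4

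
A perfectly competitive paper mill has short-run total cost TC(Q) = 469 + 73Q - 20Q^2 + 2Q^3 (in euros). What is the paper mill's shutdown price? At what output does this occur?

€23 per unit, at Q = 5

Short-run supply begins at min AVC. From VC = 73Q - 20Q^2 + 2Q^3, AVC = 73 - 20Q + 2Q^2.
At the minimum of AVC, MC = AVC. MC = 73 - 40Q + 6Q^2; setting MC = AVC gives 4Q^2 - 20Q = 0, so Q = 5. min AVC = 23.
So the shutdown price is €23.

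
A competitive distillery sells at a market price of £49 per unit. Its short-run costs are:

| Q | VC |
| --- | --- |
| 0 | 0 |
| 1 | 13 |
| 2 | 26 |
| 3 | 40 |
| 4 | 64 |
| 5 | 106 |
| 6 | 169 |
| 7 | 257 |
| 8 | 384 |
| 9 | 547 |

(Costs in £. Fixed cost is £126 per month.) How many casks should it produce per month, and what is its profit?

Q = 5; profit = £13

Tabulate TR − TC: Q=0: -126; Q=1: -90; Q=2: -54; Q=3: -19; Q=4: 6; Q=5: 13; Q=6: -1; Q=7: -40; Q=8: -118; Q=9: -232.
Profit is maximized at Q = 5. AVC there is 106/5 = £21.20 ≤ P, so producing beats shutting down (which would give -£126).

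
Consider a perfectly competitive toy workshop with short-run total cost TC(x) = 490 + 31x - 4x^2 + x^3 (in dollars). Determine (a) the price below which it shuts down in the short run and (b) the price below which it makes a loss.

Shutdown price = $27; break-even price = $122

AVC = 31 - 4x + x^2; minimized at x = 2, giving min AVC = $27. That is the shutdown price.
ATC = 490/x + 31 - 4x + x^2. Setting dATC/dx = −490/x^2 − 4 + 2x = 0 gives x = 7 (since 2·7^3 − 4·7^2 = 490).
min ATC = 490/7 + 31 − 4·7 + 7^2 = $122. That is the break-even price.
Between these two prices the firm operates at a loss; above $122 it earns a profit.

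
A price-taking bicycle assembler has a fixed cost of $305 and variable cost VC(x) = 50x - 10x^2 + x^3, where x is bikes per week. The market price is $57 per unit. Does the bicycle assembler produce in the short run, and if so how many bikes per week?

Variable cost is VC = 50x - 10x^2 + x^3, so AVC = VC/x = 50 - 10x + x^2 and MC = dTC/dx = 50 - 20x + 3x^2.
AVC hits its minimum where MC = AVC, at x = 5, giving min AVC = 50 - 10·5 + 5^2 = $25.
P = $57 exceeds min AVC = $25, so the firm stays open.
P = MC gives -7 - 20x + 3x^2 = 0, with roots -1/3 and 7. Take the larger (rising MC): x* = 7.
Check: AVC at x = 7 is $29 ≤ P, so revenue covers variable cost.
Profit = P·x − TC = 57·7 − 508 = -$109, a loss, but smaller than the $305 fixed cost the firm would lose by shutting down.

Produce at x = 7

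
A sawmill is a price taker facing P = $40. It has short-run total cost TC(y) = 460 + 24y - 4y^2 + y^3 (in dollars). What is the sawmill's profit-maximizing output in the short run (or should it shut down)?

Produce at y = 4

Variable cost is VC = 24y - 4y^2 + y^3, so AVC = VC/y = 24 - 4y + y^2 and MC = dTC/dy = 24 - 8y + 3y^2.
AVC hits its minimum where MC = AVC, at y = 2, giving min AVC = 24 - 4·2 + 2^2 = $20.
Since P = $40 ≥ min AVC = $20, price covers variable cost and the firm should produce.
Solving P = MC: -16 - 8y + 3y^2 = 0 ⇒ y = -4/3 or 4. On the upward-sloping branch, y* = 4.
Check: AVC at y = 4 is $24 ≤ P, so revenue covers variable cost.
Profit = P·y − TC = 40·4 − 556 = -$396, a loss, but smaller than the $460 fixed cost the firm would lose by shutting down.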